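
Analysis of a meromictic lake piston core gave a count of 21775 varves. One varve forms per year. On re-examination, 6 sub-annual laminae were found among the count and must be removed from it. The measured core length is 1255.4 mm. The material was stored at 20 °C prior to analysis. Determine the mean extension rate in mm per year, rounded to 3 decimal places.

After corrections the count is 21775 − 6 = 21769 varves.
Mean rate = 1255.4 mm / 21769 years ≈ 0.058 mm per year.

0.058 mm per year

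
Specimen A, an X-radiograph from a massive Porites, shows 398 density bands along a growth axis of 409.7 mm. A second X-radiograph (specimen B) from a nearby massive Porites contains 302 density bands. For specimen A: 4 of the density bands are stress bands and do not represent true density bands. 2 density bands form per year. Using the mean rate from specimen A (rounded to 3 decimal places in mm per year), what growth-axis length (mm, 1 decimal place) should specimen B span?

314.1 mm

Specimen A: after corrections the count is 398 − 4 = 394 density bands.
Specimen A: with 2 density bands per year, 394 / 2 = 197 years.
A: 409.7 mm over 197 years gives 409.7 / 197 ≈ 2.080 mm/year.
Specimen B: 302 density bands at 2 per year is 302 / 2 = 151 years. B's length ≈ 2.080 × 151 = 314.1 mm.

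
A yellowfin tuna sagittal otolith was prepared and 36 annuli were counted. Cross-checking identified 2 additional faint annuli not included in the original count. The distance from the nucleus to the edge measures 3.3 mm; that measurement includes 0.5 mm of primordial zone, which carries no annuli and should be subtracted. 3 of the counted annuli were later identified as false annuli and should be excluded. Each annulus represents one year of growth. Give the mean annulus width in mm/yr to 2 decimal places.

After corrections the count is 36 − 3 + 2 = 35 annuli.
The growth record spans 3.3 − 0.5 = 2.8 mm.
Extension rate ≈ 2.8 / 35 = 0.08 mm/yr.

0.08 mm/yr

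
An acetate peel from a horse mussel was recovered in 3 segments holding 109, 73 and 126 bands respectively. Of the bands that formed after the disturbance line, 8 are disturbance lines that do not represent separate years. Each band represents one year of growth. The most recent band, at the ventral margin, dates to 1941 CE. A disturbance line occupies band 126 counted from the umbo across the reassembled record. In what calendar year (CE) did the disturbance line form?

Total bands = 109 + 73 + 126 = 308.
Between band 126 and the ventral margin there are 308 − 126 = 182 bands.
Removing the 8 false bands leaves 182 − 8 = 174 true bands beyond the disturbance line.
1941 − 174 = 1767 CE.

1767 CE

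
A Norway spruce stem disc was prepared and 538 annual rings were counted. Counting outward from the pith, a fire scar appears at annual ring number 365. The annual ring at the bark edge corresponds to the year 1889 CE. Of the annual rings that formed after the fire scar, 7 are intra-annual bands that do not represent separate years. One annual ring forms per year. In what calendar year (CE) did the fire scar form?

1723 CE

Between annual ring 365 and the bark edge there are 538 − 365 = 173 annual rings.
Removing the 7 false annual rings leaves 173 − 7 = 166 true annual rings beyond the fire scar.
Counting back 166 years from 1889 CE places the fire scar in 1889 − 166 = 1723 CE.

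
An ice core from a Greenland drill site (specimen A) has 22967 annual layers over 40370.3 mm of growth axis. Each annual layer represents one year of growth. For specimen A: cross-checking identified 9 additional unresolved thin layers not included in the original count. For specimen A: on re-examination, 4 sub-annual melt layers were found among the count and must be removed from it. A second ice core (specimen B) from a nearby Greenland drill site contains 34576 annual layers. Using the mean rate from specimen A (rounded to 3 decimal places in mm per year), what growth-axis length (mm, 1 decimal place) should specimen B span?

Specimen A: after corrections the count is 22967 − 4 + 9 = 22972 annual layers.
A: Mean rate = 40370.3 mm / 22972 years ≈ 1.757 mm per year.
For B, 1.757 mm/year × 34576 years = 60750.0 mm.

60750.0 mm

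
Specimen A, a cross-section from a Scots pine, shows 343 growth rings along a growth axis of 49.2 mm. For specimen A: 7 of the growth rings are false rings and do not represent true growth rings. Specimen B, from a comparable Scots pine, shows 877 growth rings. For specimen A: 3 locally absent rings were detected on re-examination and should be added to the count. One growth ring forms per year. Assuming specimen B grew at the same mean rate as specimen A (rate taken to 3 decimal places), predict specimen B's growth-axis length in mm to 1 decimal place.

127.2 mm

Specimen A: correcting the raw count gives 343 − 7 + 3 = 339 true growth rings.
A: Extension rate ≈ 49.2 / 339 = 0.145 mm per year.
B's length ≈ 0.145 × 877 = 127.2 mm.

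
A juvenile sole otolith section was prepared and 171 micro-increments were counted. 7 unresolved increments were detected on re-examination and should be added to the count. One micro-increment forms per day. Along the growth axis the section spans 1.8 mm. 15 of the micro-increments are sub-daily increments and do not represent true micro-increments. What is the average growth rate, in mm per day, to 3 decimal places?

0.011 mm per day

True micro-increment count = 171 − 15 + 7 = 163.
Extension rate ≈ 1.8 / 163 = 0.011 mm per day.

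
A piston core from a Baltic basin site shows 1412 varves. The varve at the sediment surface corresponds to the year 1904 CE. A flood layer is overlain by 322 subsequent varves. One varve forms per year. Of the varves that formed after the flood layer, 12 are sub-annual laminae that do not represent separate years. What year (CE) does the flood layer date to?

1594 CE

322 varves post-date the flood layer.
Removing the 12 false varves leaves 322 − 12 = 310 true varves beyond the flood layer.
1904 − 310 = 1594 CE.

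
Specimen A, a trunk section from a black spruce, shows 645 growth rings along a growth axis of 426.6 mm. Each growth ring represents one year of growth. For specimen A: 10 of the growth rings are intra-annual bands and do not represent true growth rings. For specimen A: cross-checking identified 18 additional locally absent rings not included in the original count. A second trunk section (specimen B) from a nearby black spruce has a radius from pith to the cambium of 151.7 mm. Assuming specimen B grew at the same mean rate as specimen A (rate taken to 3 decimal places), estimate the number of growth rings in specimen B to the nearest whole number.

232 growth rings

Specimen A: adjusted count: 645 − 10 + 18 = 653 growth rings.
A: Mean rate = 426.6 mm / 653 years ≈ 0.653 mm per year.
B spans 151.7 / 0.653 = 232.31 years ≈ 232 growth rings.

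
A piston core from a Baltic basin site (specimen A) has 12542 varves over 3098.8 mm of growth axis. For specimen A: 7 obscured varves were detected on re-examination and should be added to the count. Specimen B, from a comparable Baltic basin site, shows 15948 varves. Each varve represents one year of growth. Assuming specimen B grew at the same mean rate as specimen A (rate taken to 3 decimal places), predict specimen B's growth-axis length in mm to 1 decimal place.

Specimen A: true varve count = 12542 + 7 = 12549.
A: Extension rate ≈ 3098.8 / 12549 = 0.247 mm/yr.
For B, 0.247 mm/year × 15948 years = 3939.2 mm.

3939.2 mm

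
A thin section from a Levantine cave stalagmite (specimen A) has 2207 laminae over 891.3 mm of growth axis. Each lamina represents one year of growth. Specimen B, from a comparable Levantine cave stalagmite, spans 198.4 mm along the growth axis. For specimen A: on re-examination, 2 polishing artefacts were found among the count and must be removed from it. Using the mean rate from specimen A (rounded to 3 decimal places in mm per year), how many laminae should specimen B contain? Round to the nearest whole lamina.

491 laminae

Specimen A: after corrections the count is 2207 − 2 = 2205 laminae.
A: Mean rate = 891.3 mm / 2205 years ≈ 0.404 mm per year.
Specimen B: 198.4 mm / 0.404 mm per year = 491.09 years ≈ 491 laminae.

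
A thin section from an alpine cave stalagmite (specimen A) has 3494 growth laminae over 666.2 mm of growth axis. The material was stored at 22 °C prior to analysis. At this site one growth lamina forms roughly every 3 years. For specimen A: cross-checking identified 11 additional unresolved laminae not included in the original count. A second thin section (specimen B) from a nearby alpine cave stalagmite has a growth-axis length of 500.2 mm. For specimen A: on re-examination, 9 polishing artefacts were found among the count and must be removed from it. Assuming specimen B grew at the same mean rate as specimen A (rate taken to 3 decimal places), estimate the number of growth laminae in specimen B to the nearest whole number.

2605 growth laminae

Specimen A: adjusted count: 3494 − 9 + 11 = 3496 growth laminae.
Specimen A: multiplying by 3 years per growth lamina: 3496 × 3 = 10488 years.
A: Mean rate = 666.2 mm / 10488 years ≈ 0.064 mm/year.
Specimen B: 500.2 mm / 0.064 mm per year = 7815.62 years; at 3 years per growth lamina that is 7815.62 / 3 ≈ 2605 growth laminae.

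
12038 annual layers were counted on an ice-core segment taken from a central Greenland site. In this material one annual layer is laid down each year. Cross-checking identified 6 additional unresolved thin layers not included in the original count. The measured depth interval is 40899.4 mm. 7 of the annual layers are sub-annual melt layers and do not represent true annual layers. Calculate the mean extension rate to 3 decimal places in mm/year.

3.398 mm/year

True annual layer count = 12038 − 7 + 6 = 12037.
Mean rate = 40899.4 mm / 12037 years ≈ 3.398 mm/year.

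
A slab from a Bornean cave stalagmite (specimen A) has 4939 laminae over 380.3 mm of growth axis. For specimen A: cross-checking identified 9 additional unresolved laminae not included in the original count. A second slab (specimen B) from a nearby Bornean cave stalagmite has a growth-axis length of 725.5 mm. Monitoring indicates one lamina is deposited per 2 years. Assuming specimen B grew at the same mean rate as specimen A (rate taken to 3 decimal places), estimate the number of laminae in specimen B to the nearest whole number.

Specimen A: correcting the raw count gives 4939 + 9 = 4948 true laminae.
Specimen A: multiplying by 2 years per lamina: 4948 × 2 = 9896 years.
A: 380.3 mm over 9896 years gives 380.3 / 9896 ≈ 0.038 mm per year.
For B, 725.5 / 0.038 = 19092.11 years; at 2 years per lamina that is 19092.11 / 2 ≈ 9546 laminae.

9546 laminae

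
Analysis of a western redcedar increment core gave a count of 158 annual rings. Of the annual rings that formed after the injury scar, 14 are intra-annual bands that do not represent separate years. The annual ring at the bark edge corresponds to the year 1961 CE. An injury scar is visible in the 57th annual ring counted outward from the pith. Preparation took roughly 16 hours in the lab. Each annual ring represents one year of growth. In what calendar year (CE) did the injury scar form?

1874 CE

158 − 57 = 101 annual rings lie beyond the injury scar toward the bark edge.
101 − 14 false = 87 true annual rings after the injury scar.
1961 − 87 = 1874 CE.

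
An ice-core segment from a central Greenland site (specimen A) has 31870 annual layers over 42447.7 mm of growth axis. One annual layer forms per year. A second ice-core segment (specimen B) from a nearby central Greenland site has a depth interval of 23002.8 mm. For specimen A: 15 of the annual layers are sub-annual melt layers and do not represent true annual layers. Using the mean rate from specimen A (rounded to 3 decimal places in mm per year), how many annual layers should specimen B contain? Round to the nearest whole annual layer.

17256 annual layers

Specimen A: true annual layer count = 31870 − 15 = 31855.
A: 42447.7 mm over 31855 years gives 42447.7 / 31855 ≈ 1.333 mm/yr.
B spans 23002.8 / 1.333 = 17256.41 years ≈ 17256 annual layers.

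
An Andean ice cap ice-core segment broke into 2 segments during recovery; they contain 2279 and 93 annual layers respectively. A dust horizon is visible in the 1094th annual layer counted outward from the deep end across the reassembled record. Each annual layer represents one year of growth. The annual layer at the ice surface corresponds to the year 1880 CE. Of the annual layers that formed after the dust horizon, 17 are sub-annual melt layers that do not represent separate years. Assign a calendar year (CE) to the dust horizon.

Total annual layers = 2279 + 93 = 2372.
The dust horizon sits at annual layer 1094 from the deep end, so 2372 − 1094 = 1278 annual layers formed after it.
1278 − 17 false = 1261 true annual layers after the dust horizon.
1880 − 1261 = 619 CE.

619 CE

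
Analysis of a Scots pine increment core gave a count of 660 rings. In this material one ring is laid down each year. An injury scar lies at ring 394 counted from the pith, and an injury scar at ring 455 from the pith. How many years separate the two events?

61 years

Separation: 455 − 394 = 61 rings.
One ring per year makes the interval 61 years.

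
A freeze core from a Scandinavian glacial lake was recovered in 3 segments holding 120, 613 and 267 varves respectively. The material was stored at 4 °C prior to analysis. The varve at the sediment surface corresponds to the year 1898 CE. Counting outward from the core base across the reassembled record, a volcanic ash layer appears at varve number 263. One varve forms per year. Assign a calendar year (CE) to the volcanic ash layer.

1161 CE

Total varves = 120 + 613 + 267 = 1000.
Between varve 263 and the sediment surface there are 1000 − 263 = 737 varves.
1898 − 737 = 1161 CE.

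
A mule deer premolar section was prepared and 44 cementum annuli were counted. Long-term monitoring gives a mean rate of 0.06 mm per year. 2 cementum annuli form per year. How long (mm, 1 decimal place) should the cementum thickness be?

Dividing by 2 cementum annuli per year: 44 / 2 = 22 years.
Predicted length = 0.06 mm/year × 22 years = 1.3 mm.

1.3 mm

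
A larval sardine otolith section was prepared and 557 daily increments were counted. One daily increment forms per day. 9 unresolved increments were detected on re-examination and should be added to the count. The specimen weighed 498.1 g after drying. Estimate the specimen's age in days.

566 days

Correcting the raw count gives 557 + 9 = 566 true daily increments.
One daily increment per day makes the duration 566 days.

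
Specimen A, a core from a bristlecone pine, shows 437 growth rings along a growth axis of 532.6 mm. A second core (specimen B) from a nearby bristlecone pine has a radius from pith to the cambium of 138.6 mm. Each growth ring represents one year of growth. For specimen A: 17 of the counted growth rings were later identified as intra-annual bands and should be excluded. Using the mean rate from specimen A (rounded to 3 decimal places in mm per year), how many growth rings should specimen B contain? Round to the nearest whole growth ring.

Specimen A: after corrections the count is 437 − 17 = 420 growth rings.
A: 532.6 mm over 420 years gives 532.6 / 420 ≈ 1.268 mm per year.
For B, 138.6 / 1.268 = 109.31 years ≈ 109 growth rings.

109 growth rings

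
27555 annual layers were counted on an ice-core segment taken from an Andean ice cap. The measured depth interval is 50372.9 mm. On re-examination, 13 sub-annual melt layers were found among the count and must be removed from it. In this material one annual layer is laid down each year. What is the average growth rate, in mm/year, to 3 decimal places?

True annual layer count = 27555 − 13 = 27542.
Extension rate ≈ 50372.9 / 27542 = 1.829 mm/year.

1.829 mm/year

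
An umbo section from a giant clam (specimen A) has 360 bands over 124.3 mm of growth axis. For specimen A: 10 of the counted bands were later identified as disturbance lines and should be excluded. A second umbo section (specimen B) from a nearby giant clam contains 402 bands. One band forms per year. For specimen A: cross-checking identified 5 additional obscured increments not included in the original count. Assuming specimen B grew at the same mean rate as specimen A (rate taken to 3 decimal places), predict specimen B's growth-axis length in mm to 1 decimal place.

Specimen A: after corrections the count is 360 − 10 + 5 = 355 bands.
A: 124.3 mm over 355 years gives 124.3 / 355 ≈ 0.350 mm/yr.
For B, 0.350 mm/year × 402 years = 140.7 mm.

140.7 mm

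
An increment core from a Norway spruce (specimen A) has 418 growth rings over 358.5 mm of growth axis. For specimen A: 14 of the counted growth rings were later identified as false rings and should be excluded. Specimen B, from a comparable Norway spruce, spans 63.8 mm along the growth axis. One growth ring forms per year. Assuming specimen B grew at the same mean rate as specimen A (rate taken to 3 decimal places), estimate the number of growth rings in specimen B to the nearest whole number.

72 growth rings

Specimen A: adjusted count: 418 − 14 = 404 growth rings.
A: Extension rate ≈ 358.5 / 404 = 0.887 mm/yr.
Specimen B: 63.8 mm / 0.887 mm per year = 71.93 years ≈ 72 growth rings.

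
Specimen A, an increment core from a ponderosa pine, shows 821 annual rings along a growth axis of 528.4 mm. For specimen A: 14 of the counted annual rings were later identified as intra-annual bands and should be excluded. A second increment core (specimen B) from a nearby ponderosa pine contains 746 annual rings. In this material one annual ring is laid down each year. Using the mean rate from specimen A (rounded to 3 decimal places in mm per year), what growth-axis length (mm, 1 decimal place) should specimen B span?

488.6 mm

Specimen A: adjusted count: 821 − 14 = 807 annual rings.
A: Mean rate = 528.4 mm / 807 years ≈ 0.655 mm/yr.
Length of B = 0.655 × 746 = 488.6 mm.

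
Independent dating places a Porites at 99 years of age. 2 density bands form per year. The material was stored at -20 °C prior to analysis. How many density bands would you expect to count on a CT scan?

198 density bands

99 years at 2 density bands per year gives 99 × 2 = 198 density bands.
So 198 density bands should be present.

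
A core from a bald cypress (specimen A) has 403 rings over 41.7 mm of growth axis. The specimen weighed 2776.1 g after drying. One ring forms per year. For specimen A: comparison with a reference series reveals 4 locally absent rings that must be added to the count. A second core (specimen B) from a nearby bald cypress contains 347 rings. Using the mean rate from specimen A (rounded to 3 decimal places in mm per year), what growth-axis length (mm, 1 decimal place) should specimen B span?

Specimen A: adjusted count: 403 + 4 = 407 rings.
A: 41.7 mm over 407 years gives 41.7 / 407 ≈ 0.102 mm/yr.
Length of B = 0.102 × 347 = 35.4 mm.

35.4 mm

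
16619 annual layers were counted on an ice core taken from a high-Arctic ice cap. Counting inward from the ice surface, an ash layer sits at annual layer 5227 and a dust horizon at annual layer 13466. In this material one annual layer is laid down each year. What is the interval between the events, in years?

Separation: 13466 − 5227 = 8239 annual layers.
That is 8239 years at one annual layer per year.

8239 yr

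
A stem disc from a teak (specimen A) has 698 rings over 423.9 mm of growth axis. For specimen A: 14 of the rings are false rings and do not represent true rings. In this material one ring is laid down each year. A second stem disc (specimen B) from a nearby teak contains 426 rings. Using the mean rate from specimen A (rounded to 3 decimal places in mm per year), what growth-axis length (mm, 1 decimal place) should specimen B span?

Specimen A: after corrections the count is 698 − 14 = 684 rings.
A: Extension rate ≈ 423.9 / 684 = 0.620 mm/yr.
Length of B = 0.620 × 426 = 264.1 mm.

264.1 mm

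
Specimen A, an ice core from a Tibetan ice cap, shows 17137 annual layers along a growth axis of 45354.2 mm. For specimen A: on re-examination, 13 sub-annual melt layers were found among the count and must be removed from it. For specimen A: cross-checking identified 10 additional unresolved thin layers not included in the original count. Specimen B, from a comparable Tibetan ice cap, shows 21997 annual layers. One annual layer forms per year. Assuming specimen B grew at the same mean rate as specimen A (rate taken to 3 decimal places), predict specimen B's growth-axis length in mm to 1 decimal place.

58226.1 mm

Specimen A: adjusted count: 17137 − 13 + 10 = 17134 annual layers.
A: 45354.2 mm over 17134 years gives 45354.2 / 17134 ≈ 2.647 mm/year.
B's length ≈ 2.647 × 21997 = 58226.1 mm.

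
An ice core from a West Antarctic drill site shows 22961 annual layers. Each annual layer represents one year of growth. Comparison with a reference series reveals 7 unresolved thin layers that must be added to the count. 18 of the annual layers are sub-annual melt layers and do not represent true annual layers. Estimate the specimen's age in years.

22950 yr

Adjusted count: 22961 − 18 + 7 = 22950 annual layers.
One annual layer per year makes the duration 22950 years.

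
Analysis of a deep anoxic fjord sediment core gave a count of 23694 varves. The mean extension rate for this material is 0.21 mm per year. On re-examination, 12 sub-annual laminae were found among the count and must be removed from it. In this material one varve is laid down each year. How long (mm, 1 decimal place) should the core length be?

True varve count = 23694 − 12 = 23682.
Predicted length = 0.21 mm/year × 23682 years = 4973.2 mm.

4973.2 mm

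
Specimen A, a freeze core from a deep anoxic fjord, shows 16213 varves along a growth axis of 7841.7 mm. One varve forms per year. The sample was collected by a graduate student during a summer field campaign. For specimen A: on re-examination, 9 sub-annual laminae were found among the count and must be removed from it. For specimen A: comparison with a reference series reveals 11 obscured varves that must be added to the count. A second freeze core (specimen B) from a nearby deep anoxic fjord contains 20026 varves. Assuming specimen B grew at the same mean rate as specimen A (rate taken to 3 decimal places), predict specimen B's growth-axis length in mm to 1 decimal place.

Specimen A: correcting the raw count gives 16213 − 9 + 11 = 16215 true varves.
A: Extension rate ≈ 7841.7 / 16215 = 0.484 mm/yr.
B's length ≈ 0.484 × 20026 = 9692.6 mm.

9692.6 mm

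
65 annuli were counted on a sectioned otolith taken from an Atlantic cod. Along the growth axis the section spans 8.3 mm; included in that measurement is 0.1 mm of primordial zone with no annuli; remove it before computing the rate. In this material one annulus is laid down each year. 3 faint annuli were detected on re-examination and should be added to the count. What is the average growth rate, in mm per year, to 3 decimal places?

0.121 mm per year

Correcting the raw count gives 65 + 3 = 68 true annuli.
Removing the 0.1 mm offcut leaves 8.3 − 0.1 = 8.2 mm.
Mean rate = 8.2 mm / 68 years ≈ 0.121 mm per year.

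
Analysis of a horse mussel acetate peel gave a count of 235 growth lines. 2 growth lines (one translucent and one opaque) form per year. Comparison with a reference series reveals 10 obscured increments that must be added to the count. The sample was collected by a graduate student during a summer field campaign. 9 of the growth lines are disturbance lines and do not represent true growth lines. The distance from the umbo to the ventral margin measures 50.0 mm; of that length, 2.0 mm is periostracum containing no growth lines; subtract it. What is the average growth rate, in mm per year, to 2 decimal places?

Adjusted count: 235 − 9 + 10 = 236 growth lines.
236 growth lines at 2 per year is 236 / 2 = 118 years.
Net length = 50.0 − 2.0 = 48.0 mm.
48.0 mm over 118 years gives 48.0 / 118 ≈ 0.41 mm per year.

0.41 mm per year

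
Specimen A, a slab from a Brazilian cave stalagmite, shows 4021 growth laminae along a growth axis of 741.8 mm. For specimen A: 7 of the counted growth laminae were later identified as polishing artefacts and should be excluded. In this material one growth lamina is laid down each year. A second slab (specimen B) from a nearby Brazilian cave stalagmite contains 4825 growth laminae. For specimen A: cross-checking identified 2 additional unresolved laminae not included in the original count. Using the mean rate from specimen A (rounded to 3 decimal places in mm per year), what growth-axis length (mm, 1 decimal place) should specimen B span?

892.6 mm

Specimen A: adjusted count: 4021 − 7 + 2 = 4016 growth laminae.
A: 741.8 mm over 4016 years gives 741.8 / 4016 ≈ 0.185 mm per year.
B's length ≈ 0.185 × 4825 = 892.6 mm.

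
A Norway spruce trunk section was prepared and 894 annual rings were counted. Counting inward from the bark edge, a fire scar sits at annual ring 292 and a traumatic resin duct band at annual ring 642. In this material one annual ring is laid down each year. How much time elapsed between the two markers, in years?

The two markers are separated by 642 − 292 = 350 annual rings.
That is 350 years at one annual ring per year.

350 years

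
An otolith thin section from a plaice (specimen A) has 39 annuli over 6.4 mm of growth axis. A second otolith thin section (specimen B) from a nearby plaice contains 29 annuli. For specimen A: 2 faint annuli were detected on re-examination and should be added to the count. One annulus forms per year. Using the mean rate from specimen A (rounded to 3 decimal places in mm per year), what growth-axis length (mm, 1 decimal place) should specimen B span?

4.5 mm

Specimen A: after corrections the count is 39 + 2 = 41 annuli.
A: Mean rate = 6.4 mm / 41 years ≈ 0.156 mm/year.
For B, 0.156 mm/year × 29 years = 4.5 mm.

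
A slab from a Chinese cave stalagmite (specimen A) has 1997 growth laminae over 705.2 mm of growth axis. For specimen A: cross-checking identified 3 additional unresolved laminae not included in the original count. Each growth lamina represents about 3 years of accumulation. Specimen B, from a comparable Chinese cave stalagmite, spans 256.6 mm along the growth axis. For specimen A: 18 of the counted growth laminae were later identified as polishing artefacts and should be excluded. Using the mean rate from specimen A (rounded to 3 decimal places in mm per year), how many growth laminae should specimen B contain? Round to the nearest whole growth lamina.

719 growth laminae

Specimen A: correcting the raw count gives 1997 − 18 + 3 = 1982 true growth laminae.
Specimen A: 1982 growth laminae at 3 years each span 1982 × 3 = 5946 years.
A: 705.2 mm over 5946 years gives 705.2 / 5946 ≈ 0.119 mm per year.
For B, 256.6 / 0.119 = 2156.30 years; at 3 years per growth lamina that is 2156.30 / 3 ≈ 719 growth laminae.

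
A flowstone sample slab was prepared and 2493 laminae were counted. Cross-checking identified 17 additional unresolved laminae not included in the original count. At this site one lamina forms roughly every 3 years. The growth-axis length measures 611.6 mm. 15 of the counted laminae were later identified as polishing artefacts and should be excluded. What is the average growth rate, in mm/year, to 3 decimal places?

0.082 mm/year

True lamina count = 2493 − 15 + 17 = 2495.
At 3 years per lamina, 2495 × 3 = 7485 years.
Mean rate = 611.6 mm / 7485 years ≈ 0.082 mm/year.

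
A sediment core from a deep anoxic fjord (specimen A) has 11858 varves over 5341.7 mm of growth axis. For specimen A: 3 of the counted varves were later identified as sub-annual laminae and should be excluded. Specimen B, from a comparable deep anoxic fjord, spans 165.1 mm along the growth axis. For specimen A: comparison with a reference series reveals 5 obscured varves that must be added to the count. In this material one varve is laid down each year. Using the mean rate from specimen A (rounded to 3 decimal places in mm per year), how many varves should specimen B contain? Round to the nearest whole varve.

Specimen A: correcting the raw count gives 11858 − 3 + 5 = 11860 true varves.
A: 5341.7 mm over 11860 years gives 5341.7 / 11860 ≈ 0.450 mm/year.
For B, 165.1 / 0.450 = 366.89 years ≈ 367 varves.

367 varves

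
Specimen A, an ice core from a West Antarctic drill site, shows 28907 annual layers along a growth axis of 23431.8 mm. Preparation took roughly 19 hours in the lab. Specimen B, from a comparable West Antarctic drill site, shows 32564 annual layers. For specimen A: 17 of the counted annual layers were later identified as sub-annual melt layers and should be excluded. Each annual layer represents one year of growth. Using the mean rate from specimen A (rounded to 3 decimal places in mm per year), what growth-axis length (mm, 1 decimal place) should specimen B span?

26409.4 mm

Specimen A: correcting the raw count gives 28907 − 17 = 28890 true annual layers.
A: 23431.8 mm over 28890 years gives 23431.8 / 28890 ≈ 0.811 mm per year.
For B, 0.811 mm/year × 32564 years = 26409.4 mm.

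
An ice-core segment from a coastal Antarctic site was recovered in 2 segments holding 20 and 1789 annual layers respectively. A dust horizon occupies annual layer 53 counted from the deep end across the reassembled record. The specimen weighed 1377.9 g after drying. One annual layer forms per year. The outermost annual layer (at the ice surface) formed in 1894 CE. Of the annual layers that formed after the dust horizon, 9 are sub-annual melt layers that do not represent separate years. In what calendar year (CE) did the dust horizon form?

147 CE

Total annual layers = 20 + 1789 = 1809.
The dust horizon sits at annual layer 53 from the deep end, so 1809 − 53 = 1756 annual layers formed after it.
Removing the 9 false annual layers leaves 1756 − 9 = 1747 true annual layers beyond the dust horizon.
1894 − 1747 = 147 CE.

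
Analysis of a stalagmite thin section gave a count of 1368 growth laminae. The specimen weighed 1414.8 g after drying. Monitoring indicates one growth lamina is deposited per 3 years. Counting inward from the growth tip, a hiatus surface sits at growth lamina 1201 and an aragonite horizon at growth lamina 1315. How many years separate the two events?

342 years

Separation: 1315 − 1201 = 114 growth laminae.
114 growth laminae at 3 years each span 114 × 3 = 342 years.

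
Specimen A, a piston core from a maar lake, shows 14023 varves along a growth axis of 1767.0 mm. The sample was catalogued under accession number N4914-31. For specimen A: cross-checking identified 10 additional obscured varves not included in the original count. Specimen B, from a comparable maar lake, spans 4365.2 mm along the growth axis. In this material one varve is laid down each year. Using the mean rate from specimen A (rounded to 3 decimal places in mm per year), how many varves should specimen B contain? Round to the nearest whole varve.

Specimen A: adjusted count: 14023 + 10 = 14033 varves.
A: 1767.0 mm over 14033 years gives 1767.0 / 14033 ≈ 0.126 mm/yr.
B spans 4365.2 / 0.126 = 34644.44 years ≈ 34644 varves.

34644 varves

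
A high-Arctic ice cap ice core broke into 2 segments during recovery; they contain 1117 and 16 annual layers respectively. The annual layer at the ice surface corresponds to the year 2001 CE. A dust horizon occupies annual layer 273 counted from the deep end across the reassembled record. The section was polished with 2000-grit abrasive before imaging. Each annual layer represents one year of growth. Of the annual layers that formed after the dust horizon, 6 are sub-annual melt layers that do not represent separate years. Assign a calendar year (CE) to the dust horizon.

1147 CE

Total annual layers = 1117 + 16 = 1133.
The dust horizon sits at annual layer 273 from the deep end, so 1133 − 273 = 860 annual layers formed after it.
860 − 6 false = 854 true annual layers after the dust horizon.
2001 − 854 = 1147 CE.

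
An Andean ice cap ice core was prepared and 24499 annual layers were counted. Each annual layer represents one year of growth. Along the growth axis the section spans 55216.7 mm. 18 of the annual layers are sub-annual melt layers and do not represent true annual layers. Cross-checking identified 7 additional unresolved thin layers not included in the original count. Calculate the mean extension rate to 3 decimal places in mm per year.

2.255 mm per year

Correcting the raw count gives 24499 − 18 + 7 = 24488 true annual layers.
55216.7 mm over 24488 years gives 55216.7 / 24488 ≈ 2.255 mm per year.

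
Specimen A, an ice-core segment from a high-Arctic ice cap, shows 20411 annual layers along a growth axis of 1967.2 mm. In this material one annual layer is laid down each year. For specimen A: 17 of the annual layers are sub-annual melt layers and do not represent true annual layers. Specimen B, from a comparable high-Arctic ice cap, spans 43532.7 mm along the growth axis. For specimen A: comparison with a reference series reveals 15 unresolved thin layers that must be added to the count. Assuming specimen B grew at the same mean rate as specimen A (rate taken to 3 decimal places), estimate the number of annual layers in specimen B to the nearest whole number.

Specimen A: adjusted count: 20411 − 17 + 15 = 20409 annual layers.
A: Mean rate = 1967.2 mm / 20409 years ≈ 0.096 mm/yr.
For B, 43532.7 / 0.096 = 453465.62 years ≈ 453466 annual layers.

453466 annual layers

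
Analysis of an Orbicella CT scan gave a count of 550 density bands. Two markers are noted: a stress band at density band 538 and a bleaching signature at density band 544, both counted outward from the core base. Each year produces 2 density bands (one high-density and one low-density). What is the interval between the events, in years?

3 years

Separation: 544 − 538 = 6 density bands.
Dividing by 2 density bands per year: 6 / 2 = 3 years.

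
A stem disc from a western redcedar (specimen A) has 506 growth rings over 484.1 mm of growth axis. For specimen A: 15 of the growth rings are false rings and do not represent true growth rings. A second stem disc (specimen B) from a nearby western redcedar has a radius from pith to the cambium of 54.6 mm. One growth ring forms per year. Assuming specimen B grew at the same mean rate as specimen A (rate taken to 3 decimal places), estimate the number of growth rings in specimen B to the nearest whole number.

Specimen A: true growth ring count = 506 − 15 = 491.
A: 484.1 mm over 491 years gives 484.1 / 491 ≈ 0.986 mm/yr.
B spans 54.6 / 0.986 = 55.38 years ≈ 55 growth rings.

55 growth rings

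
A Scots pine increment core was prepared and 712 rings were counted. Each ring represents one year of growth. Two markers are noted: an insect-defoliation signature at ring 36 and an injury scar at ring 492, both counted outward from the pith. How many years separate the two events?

456 years

492 − 36 = 456 rings lie between the two events.
One ring per year makes the interval 456 years.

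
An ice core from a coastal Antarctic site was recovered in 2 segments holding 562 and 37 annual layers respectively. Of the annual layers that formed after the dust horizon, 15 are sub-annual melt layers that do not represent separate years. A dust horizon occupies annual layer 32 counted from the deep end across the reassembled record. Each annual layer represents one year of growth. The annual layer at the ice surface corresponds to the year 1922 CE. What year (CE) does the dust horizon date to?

1370 CE

Total annual layers = 562 + 37 = 599.
599 − 32 = 567 annual layers lie beyond the dust horizon toward the ice surface.
Removing the 15 false annual layers leaves 567 − 15 = 552 true annual layers beyond the dust horizon.
The annual layer at the ice surface is 1922 CE, so the dust horizon dates to 1922 − 552 = 1370 CE.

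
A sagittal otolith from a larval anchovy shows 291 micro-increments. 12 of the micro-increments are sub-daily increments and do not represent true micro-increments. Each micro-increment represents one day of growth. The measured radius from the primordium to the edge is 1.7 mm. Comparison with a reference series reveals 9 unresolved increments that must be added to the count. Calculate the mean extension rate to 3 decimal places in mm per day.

0.006 mm per day

Adjusted count: 291 − 12 + 9 = 288 micro-increments.
Extension rate ≈ 1.7 / 288 = 0.006 mm per day.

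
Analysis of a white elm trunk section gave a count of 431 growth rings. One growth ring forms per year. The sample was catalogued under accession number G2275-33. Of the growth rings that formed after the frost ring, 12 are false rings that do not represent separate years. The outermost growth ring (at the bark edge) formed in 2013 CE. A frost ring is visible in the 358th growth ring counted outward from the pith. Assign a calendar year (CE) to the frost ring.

1952 CE

431 − 358 = 73 growth rings lie beyond the frost ring toward the bark edge.
73 − 12 false = 61 true growth rings after the frost ring.
The growth ring at the bark edge is 2013 CE, so the frost ring dates to 2013 − 61 = 1952 CE.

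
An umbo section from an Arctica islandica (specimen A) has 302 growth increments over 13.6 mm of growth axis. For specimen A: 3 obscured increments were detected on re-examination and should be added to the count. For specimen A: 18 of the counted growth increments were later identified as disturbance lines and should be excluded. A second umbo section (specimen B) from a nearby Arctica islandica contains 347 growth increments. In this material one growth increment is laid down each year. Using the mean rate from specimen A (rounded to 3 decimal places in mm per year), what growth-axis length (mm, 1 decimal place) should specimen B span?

Specimen A: adjusted count: 302 − 18 + 3 = 287 growth increments.
A: Extension rate ≈ 13.6 / 287 = 0.047 mm/yr.
Length of B = 0.047 × 347 = 16.3 mm.

16.3 mm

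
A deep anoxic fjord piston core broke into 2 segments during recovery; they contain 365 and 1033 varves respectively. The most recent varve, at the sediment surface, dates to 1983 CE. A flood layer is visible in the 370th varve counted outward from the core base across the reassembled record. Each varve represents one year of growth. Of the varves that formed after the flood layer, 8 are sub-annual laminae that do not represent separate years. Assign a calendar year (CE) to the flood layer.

Total varves = 365 + 1033 = 1398.
The flood layer sits at varve 370 from the core base, so 1398 − 370 = 1028 varves formed after it.
Excluding 8 false varves: 1028 − 8 = 1020.
The varve at the sediment surface is 1983 CE, so the flood layer dates to 1983 − 1020 = 963 CE.

963 CE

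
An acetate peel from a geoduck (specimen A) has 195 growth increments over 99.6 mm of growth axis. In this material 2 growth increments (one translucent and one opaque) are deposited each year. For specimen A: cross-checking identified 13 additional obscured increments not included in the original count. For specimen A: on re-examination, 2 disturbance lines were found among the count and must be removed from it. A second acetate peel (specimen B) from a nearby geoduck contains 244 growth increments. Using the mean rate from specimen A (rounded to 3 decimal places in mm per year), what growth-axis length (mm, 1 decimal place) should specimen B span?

Specimen A: correcting the raw count gives 195 − 2 + 13 = 206 true growth increments.
Specimen A: with 2 growth increments per year, 206 / 2 = 103 years.
A: Mean rate = 99.6 mm / 103 years ≈ 0.967 mm/yr.
Specimen B: dividing by 2 growth increments per year: 244 / 2 = 122 years. For B, 0.967 mm/year × 122 years = 118.0 mm.

118.0 mm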